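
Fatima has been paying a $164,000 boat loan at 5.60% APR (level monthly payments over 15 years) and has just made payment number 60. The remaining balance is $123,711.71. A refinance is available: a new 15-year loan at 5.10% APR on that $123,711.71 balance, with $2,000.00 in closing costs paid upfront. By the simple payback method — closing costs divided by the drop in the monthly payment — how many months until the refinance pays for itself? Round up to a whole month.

6 months

Current payment = 164,000 × 5.6%/12 / (1 − (1+0.0046667)^−180) = $1,348.74.
Refinanced payment = 123,711.71 × 0.0042500 / (1 − (1+0.0042500)^−180) = $984.76.
Monthly savings = $1,348.74 − $984.76 = $363.98.
Break-even = $2,000.00 / $363.98 = 5.49 → 6 months.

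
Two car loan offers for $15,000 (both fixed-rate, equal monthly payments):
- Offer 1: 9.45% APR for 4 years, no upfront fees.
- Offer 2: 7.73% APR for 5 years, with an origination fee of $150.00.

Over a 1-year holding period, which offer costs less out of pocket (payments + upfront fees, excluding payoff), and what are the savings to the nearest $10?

Offer 1: monthly rate = 9.45%/12 = 0.0078750; payment = 15,000 × 0.0078750 / (1 − (1+0.0078750)^−48) = $376.49.
Offer 2: at 7.73% the monthly rate is 0.0064417, so the payment is 15,000 × 0.0064417 / (1 − 1.0064417^−60) = $302.21.
Over 12 months: Offer 1 costs 12 × $376.49 = $4,517.88; Offer 2 costs 12 × $302.21 + $150.00 = $3,776.52.
Offer 2 is cheaper by $4,517.88 − $3,776.52 = $741.36.

Offer 2 by $740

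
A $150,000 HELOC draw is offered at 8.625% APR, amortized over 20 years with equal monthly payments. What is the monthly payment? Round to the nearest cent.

$1,313.63

At 8.625% the monthly rate is 0.0071875, so the payment is 150,000 × 0.0071875 / (1 − 1.0071875^−240) = $1,313.63.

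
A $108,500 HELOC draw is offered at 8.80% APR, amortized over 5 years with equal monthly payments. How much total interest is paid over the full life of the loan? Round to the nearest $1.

Monthly rate = 8.8%/12 = 0.0073333; payment = 108,500 × 0.0073333 / (1 − (1+0.0073333)^−60) = $2,241.76.
Total paid = 60 × $2,241.76 = $134,505.60; interest = $134,505.60 − $108,500 = $26,005.60.

$26,006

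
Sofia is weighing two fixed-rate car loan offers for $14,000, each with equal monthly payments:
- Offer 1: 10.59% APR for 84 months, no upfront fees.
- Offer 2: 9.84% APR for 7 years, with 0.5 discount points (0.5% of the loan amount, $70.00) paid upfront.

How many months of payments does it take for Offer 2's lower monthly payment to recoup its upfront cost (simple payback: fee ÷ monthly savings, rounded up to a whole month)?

Offer 1: monthly rate = 10.59%/12 = 0.0088250; payment = 14,000 × 0.0088250 / (1 − (1+0.0088250)^−84) = $236.71.
Offer 2: at 9.84% the monthly rate is 0.0082000, so the payment is 14,000 × 0.0082000 / (1 − 1.0082000^−84) = $231.26.
Monthly savings = $236.71 − $231.26 = $5.45.
Break-even = $70.00 / $5.45 = 12.84 → 13 months.

13 months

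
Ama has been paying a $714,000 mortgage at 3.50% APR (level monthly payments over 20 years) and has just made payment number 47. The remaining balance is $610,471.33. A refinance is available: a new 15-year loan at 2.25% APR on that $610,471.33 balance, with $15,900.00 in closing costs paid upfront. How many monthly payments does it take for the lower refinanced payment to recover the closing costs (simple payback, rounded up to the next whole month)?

113 months

Current payment = 714,000 × 3.5%/12 / (1 − (1+0.0029167)^−240) = $4,140.91.
Refinanced payment = 610,471.33 × 0.0018750 / (1 − (1+0.0018750)^−180) = $3,999.10.
Monthly savings = $4,140.91 − $3,999.10 = $141.81.
Break-even = $15,900.00 / $141.81 = 112.12 → 113 months.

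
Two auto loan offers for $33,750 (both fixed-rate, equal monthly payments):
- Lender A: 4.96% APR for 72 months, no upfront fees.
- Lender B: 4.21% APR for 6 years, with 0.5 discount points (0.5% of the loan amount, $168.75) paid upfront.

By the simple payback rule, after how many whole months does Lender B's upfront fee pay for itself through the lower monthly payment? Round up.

15 months

Lender A: at 4.96% the monthly rate is 0.0041333, so the payment is 33,750 × 0.0041333 / (1 − 1.0041333^−72) = $542.92.
Lender B: at 4.21% the monthly rate is 0.0035083, so the payment is 33,750 × 0.0035083 / (1 − 1.0035083^−72) = $531.26.
Monthly savings = $542.92 − $531.26 = $11.66.
Break-even = $168.75 / $11.66 = 14.47 → 15 months.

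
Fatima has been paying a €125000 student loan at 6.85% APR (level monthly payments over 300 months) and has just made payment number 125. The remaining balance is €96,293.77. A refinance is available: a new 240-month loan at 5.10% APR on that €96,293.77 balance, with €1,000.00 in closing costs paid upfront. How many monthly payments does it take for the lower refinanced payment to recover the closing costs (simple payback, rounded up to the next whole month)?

Current payment = 125,000 × 6.85%/12 / (1 − (1+0.0057083)^−300) = €871.55.
Refinanced payment = 96,293.77 × 0.0042500 / (1 − (1+0.0042500)^−240) = €640.83.
Monthly savings = €871.55 − €640.83 = €230.72.
Break-even = €1,000.00 / €230.72 = 4.33 → 5 months.

5 months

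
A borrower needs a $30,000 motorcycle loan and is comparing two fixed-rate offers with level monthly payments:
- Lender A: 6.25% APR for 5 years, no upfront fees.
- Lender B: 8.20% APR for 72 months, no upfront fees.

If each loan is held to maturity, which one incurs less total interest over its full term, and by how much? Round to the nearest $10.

Lender A by $3,070

Lender A: monthly rate = 6.25%/12 = 0.0052083; payment = 30,000 × 0.0052083 / (1 − (1+0.0052083)^−60) = $583.48.
Total interest on Lender A = 60 × $583.48 − $30,000 = $5,008.80.
Lender B: monthly rate = 8.2%/12 = 0.0068333; payment = 30,000 × 0.0068333 / (1 − (1+0.0068333)^−72) = $528.93.
Total interest on Lender B = 72 × $528.93 − $30,000 = $8,082.96.
Lender A is lower by $3,074.16.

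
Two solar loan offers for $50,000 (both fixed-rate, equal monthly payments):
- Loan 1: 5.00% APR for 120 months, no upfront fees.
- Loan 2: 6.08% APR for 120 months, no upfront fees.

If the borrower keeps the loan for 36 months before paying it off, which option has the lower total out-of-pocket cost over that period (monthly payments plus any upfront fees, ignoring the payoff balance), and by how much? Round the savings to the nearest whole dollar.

Loan 1: monthly rate = 5%/12 = 0.0041667; payment = 50,000 × 0.0041667 / (1 − (1+0.0041667)^−120) = $530.33.
Loan 2: at 6.08% the monthly rate is 0.0050667, so the payment is 50,000 × 0.0050667 / (1 − 1.0050667^−120) = $557.11.
Over 36 months: Loan 1 costs 36 × $530.33 = $19,091.88; Loan 2 costs 36 × $557.11 = $20,055.96.
Loan 1 is cheaper by $20,055.96 − $19,091.88 = $964.08.

Loan 1 by $964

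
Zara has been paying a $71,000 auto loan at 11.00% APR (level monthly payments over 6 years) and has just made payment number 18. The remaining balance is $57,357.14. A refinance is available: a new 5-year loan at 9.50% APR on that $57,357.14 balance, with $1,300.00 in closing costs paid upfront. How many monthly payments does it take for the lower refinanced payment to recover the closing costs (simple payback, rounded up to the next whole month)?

9 months

Current payment = 71,000 × 11%/12 / (1 − (1+0.0091667)^−72) = $1,351.42.
Refinanced payment = 57,357.14 × 0.0079167 / (1 − (1+0.0079167)^−60) = $1,204.61.
Monthly savings = $1,351.42 − $1,204.61 = $146.81.
Break-even = $1,300.00 / $146.81 = 8.85 → 9 months.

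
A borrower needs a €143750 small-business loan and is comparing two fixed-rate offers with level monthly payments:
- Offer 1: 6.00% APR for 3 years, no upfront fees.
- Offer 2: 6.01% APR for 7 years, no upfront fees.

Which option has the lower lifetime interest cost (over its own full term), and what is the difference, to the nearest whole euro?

Offer 1 by €19,023

Offer 1: monthly rate = 6%/12 = 0.0050000; payment = 143,750 × 0.0050000 / (1 − (1+0.0050000)^−36) = €4,373.15.
Total interest on Offer 1 = 36 × €4,373.15 − €143,750 = €13,683.40.
Offer 2: monthly rate = 6.01%/12 = 0.0050083; payment = 143,750 × 0.0050083 / (1 − (1+0.0050083)^−84) = €2,100.67.
Total interest on Offer 2 = 84 × €2,100.67 − €143,750 = €32,706.28.
Offer 1 is lower by €19,022.88.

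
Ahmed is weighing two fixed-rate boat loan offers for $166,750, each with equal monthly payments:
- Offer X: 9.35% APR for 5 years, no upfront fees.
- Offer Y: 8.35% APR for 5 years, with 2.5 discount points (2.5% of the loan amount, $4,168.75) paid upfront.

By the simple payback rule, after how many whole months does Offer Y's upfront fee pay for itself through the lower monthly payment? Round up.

52 months

Offer X: monthly rate = 9.35%/12 = 0.0077917; payment = 166,750 × 0.0077917 / (1 − (1+0.0077917)^−60) = $3,489.85.
Offer Y: at 8.35% the monthly rate is 0.0069583, so the payment is 166,750 × 0.0069583 / (1 − 1.0069583^−60) = $3,409.09.
Monthly savings = $3,489.85 − $3,409.09 = $80.76.
Break-even = $4,168.75 / $80.76 = 51.62 → 52 months.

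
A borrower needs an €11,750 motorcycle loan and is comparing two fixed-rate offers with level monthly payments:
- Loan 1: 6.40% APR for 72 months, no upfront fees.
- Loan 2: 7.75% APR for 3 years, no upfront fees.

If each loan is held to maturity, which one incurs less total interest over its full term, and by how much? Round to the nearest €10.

Loan 2 by €970

Loan 1: monthly rate = 6.4%/12 = 0.0053333; payment = 11,750 × 0.0053333 / (1 − (1+0.0053333)^−72) = €196.96.
Total interest on Loan 1 = 72 × €196.96 − €11,750 = €2,431.12.
Loan 2: at 7.75% the monthly rate is 0.0064583, so the payment is 11,750 × 0.0064583 / (1 − 1.0064583^−36) = €366.85.
Total interest on Loan 2 = 36 × €366.85 − €11,750 = €1,456.60.
Loan 2 is lower by €974.52.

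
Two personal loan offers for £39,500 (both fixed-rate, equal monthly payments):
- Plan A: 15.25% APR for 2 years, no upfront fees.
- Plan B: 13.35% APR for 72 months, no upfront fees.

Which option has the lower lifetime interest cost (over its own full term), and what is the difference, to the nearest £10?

Plan A: at 15.25% the monthly rate is 0.0127083, so the payment is 39,500 × 0.0127083 / (1 − 1.0127083^−24) = £1,919.92.
Total interest on Plan A = 24 × £1,919.92 − £39,500 = £6,578.08.
Plan B: at 13.35% the monthly rate is 0.0111250, so the payment is 39,500 × 0.0111250 / (1 − 1.0111250^−72) = £800.24.
Total interest on Plan B = 72 × £800.24 − £39,500 = £18,117.28.
Plan A is lower by £11,539.20.

Plan A by £11,540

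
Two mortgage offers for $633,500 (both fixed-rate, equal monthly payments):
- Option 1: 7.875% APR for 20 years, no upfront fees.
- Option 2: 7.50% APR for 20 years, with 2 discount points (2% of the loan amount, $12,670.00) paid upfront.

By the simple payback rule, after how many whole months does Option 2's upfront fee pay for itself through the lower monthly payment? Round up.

Option 1: monthly rate = 7.875%/12 = 0.0065625; payment = 633,500 × 0.0065625 / (1 − (1+0.0065625)^−240) = $5,249.67.
Option 2: at 7.50% the monthly rate is 0.0062500, so the payment is 633,500 × 0.0062500 / (1 − 1.0062500^−240) = $5,103.43.
Monthly savings = $5,249.67 − $5,103.43 = $146.24.
Break-even = $12,670.00 / $146.24 = 86.64 → 87 months.

87 months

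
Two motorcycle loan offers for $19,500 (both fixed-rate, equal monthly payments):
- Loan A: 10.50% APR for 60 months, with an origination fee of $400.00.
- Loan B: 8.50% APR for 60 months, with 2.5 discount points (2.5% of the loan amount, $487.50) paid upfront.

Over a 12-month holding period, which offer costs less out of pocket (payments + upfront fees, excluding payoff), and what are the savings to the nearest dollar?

Loan B by $141

Loan A: monthly rate = 10.5%/12 = 0.0087500; payment = 19,500 × 0.0087500 / (1 − (1+0.0087500)^−60) = $419.13.
Loan B: monthly rate = 8.5%/12 = 0.0070833; payment = 19,500 × 0.0070833 / (1 − (1+0.0070833)^−60) = $400.07.
Over 12 months: Loan A costs 12 × $419.13 + $400.00 = $5,429.56; Loan B costs 12 × $400.07 + $487.50 = $5,288.34.
Loan B is cheaper by $5,429.56 − $5,288.34 = $141.22.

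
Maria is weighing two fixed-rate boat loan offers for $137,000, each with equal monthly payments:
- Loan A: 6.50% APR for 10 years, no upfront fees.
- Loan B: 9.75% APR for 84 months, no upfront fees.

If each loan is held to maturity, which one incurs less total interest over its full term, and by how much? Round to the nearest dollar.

Loan A: monthly rate = 6.5%/12 = 0.0054167; payment = 137,000 × 0.0054167 / (1 − (1+0.0054167)^−120) = $1,555.61.
Total interest on Loan A = 120 × $1,555.61 − $137,000 = $49,673.20.
Loan B: monthly rate = 9.75%/12 = 0.0081250; payment = 137,000 × 0.0081250 / (1 − (1+0.0081250)^−84) = $2,256.70.
Total interest on Loan B = 84 × $2,256.70 − $137,000 = $52,562.80.
Loan A is lower by $2,889.60.

Loan A by $2,890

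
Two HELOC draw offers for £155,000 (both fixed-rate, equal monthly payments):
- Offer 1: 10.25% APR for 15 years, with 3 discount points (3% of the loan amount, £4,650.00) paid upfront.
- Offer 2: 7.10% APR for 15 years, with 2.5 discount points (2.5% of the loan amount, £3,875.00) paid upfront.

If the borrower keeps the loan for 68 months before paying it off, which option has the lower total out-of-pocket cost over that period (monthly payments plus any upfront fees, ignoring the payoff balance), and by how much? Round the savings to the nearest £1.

Offer 1: monthly rate = 10.25%/12 = 0.0085417; payment = 155,000 × 0.0085417 / (1 − (1+0.0085417)^−180) = £1,689.42.
Offer 2: monthly rate = 7.1%/12 = 0.0059167; payment = 155,000 × 0.0059167 / (1 − (1+0.0059167)^−180) = £1,401.86.
Over 68 months: Offer 1 costs 68 × £1,689.42 + £4,650.00 = £119,530.56; Offer 2 costs 68 × £1,401.86 + £3,875.00 = £99,201.48.
Offer 2 is cheaper by £119,530.56 − £99,201.48 = £20,329.08.

Offer 2 by £20,329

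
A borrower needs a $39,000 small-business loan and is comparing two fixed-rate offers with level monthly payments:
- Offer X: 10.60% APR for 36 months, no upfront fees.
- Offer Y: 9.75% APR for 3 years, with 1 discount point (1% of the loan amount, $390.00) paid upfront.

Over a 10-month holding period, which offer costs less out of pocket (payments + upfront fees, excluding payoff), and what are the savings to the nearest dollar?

Offer X: monthly rate = 10.6%/12 = 0.0088333; payment = 39,000 × 0.0088333 / (1 − (1+0.0088333)^−36) = $1,269.44.
Offer Y: monthly rate = 9.75%/12 = 0.0081250; payment = 39,000 × 0.0081250 / (1 − (1+0.0081250)^−36) = $1,253.85.
Over 10 months: Offer X costs 10 × $1,269.44 = $12,694.40; Offer Y costs 10 × $1,253.85 + $390.00 = $12,928.50.
Offer X is cheaper by $12,928.50 − $12,694.40 = $234.10.

Offer X by $234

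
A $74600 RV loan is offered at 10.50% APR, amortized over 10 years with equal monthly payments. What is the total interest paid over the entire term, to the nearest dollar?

Monthly rate = 10.5%/12 = 0.0087500; payment = 74,600 × 0.0087500 / (1 − (1+0.0087500)^−120) = $1,006.62.
Total paid = 120 × $1,006.62 = $120,794.40; interest = $120,794.40 − $74,600 = $46,194.40.

$46,194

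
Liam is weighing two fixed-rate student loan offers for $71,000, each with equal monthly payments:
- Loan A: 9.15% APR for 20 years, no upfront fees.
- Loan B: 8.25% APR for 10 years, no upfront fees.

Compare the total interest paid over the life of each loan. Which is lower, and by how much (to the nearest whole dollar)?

Loan B by $50,461

Loan A: at 9.15% the monthly rate is 0.0076250, so the payment is 71,000 × 0.0076250 / (1 − 1.0076250^−240) = $645.67.
Total interest on Loan A = 240 × $645.67 − $71,000 = $83,960.80.
Loan B: at 8.25% the monthly rate is 0.0068750, so the payment is 71,000 × 0.0068750 / (1 − 1.0068750^−120) = $870.83.
Total interest on Loan B = 120 × $870.83 − $71,000 = $33,499.60.
Loan B is lower by $50,461.20.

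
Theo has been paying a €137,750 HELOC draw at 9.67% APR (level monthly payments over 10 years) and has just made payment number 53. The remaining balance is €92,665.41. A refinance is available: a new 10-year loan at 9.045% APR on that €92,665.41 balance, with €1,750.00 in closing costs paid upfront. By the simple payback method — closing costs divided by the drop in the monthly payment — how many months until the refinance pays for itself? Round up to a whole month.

3 months

Current payment = 137,750 × 9.67%/12 / (1 − (1+0.0080583)^−120) = €1,795.30.
Refinanced payment = 92,665.41 × 0.0075375 / (1 − (1+0.0075375)^−120) = €1,176.10.
Monthly savings = €1,795.30 − €1,176.10 = €619.20.
Break-even = €1,750.00 / €619.20 = 2.83 → 3 months.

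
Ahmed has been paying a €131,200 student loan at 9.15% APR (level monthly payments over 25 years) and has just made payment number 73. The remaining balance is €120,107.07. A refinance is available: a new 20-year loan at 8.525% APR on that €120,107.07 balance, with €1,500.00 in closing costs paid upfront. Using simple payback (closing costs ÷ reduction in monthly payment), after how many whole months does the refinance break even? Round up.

Current payment = 131,200 × 9.15%/12 / (1 − (1+0.0076250)^−300) = €1,114.53.
Refinanced payment = 120,107.07 × 0.0071042 / (1 − (1+0.0071042)^−240) = €1,044.22.
Monthly savings = €1,114.53 − €1,044.22 = €70.31.
Break-even = €1,500.00 / €70.31 = 21.33 → 22 months.

22 months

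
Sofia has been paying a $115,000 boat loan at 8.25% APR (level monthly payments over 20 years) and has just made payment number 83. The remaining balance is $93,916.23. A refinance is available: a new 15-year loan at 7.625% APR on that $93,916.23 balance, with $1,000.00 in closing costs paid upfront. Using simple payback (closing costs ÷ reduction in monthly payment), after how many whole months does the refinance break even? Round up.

Current payment = 115,000 × 8.25%/12 / (1 − (1+0.0068750)^−240) = $979.88.
Refinanced payment = 93,916.23 × 0.0063542 / (1 − (1+0.0063542)^−180) = $877.30.
Monthly savings = $979.88 − $877.30 = $102.58.
Break-even = $1,000.00 / $102.58 = 9.75 → 10 months.

10 months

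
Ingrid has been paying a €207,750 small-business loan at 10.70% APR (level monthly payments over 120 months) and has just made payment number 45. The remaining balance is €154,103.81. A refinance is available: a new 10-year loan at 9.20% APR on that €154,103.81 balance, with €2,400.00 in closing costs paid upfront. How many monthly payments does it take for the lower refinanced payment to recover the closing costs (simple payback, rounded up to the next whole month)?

Current payment = 207,750 × 10.7%/12 / (1 − (1+0.0089167)^−120) = €2,826.59.
Refinanced payment = 154,103.81 × 0.0076667 / (1 − (1+0.0076667)^−120) = €1,968.84.
Monthly savings = €2,826.59 − €1,968.84 = €857.75.
Break-even = €2,400.00 / €857.75 = 2.80 → 3 months.

3 months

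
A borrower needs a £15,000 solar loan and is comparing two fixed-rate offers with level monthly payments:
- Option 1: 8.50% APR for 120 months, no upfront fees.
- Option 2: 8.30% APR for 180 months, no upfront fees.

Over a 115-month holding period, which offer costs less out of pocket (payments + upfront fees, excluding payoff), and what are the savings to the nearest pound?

Option 2 by £4,602

Option 1: monthly rate = 8.5%/12 = 0.0070833; payment = 15,000 × 0.0070833 / (1 − (1+0.0070833)^−120) = £185.98.
Option 2: monthly rate = 8.3%/12 = 0.0069167; payment = 15,000 × 0.0069167 / (1 − (1+0.0069167)^−180) = £145.96.
Over 115 months: Option 1 costs 115 × £185.98 = £21,387.70; Option 2 costs 115 × £145.96 = £16,785.40.
Option 2 is cheaper by £21,387.70 − £16,785.40 = £4,602.30.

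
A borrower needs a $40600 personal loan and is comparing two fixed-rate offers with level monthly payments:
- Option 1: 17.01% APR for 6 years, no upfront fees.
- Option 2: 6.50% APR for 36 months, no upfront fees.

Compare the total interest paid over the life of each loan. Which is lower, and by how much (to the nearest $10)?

Option 1: monthly rate = 17.01%/12 = 0.0141750; payment = 40,600 × 0.0141750 / (1 − (1+0.0141750)^−72) = $903.42.
Total interest on Option 1 = 72 × $903.42 − $40,600 = $24,446.24.
Option 2: monthly rate = 6.5%/12 = 0.0054167; payment = 40,600 × 0.0054167 / (1 − (1+0.0054167)^−36) = $1,244.35.
Total interest on Option 2 = 36 × $1,244.35 − $40,600 = $4,196.60.
Option 2 is lower by $20,249.64.

Option 2 by $20,250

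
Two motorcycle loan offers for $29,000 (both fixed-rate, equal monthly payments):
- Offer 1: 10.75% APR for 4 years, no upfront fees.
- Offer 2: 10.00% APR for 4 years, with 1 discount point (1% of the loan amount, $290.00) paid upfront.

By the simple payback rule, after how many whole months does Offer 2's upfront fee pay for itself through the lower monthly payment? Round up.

28 months

Offer 1: monthly rate = 10.75%/12 = 0.0089583; payment = 29,000 × 0.0089583 / (1 − (1+0.0089583)^−48) = $746.00.
Offer 2: monthly rate = 10%/12 = 0.0083333; payment = 29,000 × 0.0083333 / (1 − (1+0.0083333)^−48) = $735.51.
Monthly savings = $746.00 − $735.51 = $10.49.
Break-even = $290.00 / $10.49 = 27.65 → 28 months.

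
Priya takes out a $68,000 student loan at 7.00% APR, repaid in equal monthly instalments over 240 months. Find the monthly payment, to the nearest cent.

At 7.00% the monthly rate is 0.0058333, so the payment is 68,000 × 0.0058333 / (1 − 1.0058333^−240) = $527.20.

$527.20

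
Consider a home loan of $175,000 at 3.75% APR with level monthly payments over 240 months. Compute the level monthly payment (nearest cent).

$1,037.55

Monthly rate = 3.75%/12 = 0.0031250; payment = 175,000 × 0.0031250 / (1 − (1+0.0031250)^−240) = $1,037.55.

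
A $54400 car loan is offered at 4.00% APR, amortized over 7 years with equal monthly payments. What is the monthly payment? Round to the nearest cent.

At 4.00% the monthly rate is 0.0033333, so the payment is 54,400 × 0.0033333 / (1 − 1.0033333^−84) = $743.58.

$743.58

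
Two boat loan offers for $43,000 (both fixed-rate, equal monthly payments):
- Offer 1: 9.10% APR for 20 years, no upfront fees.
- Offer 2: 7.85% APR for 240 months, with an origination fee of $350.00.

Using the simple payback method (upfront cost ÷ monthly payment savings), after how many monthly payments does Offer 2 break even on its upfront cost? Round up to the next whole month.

Offer 1: monthly rate = 9.1%/12 = 0.0075833; payment = 43,000 × 0.0075833 / (1 − (1+0.0075833)^−240) = $389.65.
Offer 2: at 7.85% the monthly rate is 0.0065417, so the payment is 43,000 × 0.0065417 / (1 − 1.0065417^−240) = $355.67.
Monthly savings = $389.65 − $355.67 = $33.98.
Break-even = $350.00 / $33.98 = 10.30 → 11 months.

11 months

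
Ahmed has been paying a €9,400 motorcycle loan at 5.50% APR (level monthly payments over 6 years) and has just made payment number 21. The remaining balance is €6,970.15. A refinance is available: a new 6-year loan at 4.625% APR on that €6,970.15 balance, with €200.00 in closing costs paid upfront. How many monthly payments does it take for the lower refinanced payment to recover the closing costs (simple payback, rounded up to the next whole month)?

5 months

Current payment = 9,400 × 5.5%/12 / (1 − (1+0.0045833)^−72) = €153.58.
Refinanced payment = 6,970.15 × 0.0038542 / (1 − (1+0.0038542)^−72) = €111.05.
Monthly savings = €153.58 − €111.05 = €42.53.
Break-even = €200.00 / €42.53 = 4.70 → 5 months.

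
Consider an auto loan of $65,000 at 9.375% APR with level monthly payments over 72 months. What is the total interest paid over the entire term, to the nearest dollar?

$20,233

At 9.375% the monthly rate is 0.0078125, so the payment is 65,000 × 0.0078125 / (1 − 1.0078125^−72) = $1,183.79.
Total paid = 72 × $1,183.79 = $85,232.88; interest = $85,232.88 − $65,000 = $20,232.88.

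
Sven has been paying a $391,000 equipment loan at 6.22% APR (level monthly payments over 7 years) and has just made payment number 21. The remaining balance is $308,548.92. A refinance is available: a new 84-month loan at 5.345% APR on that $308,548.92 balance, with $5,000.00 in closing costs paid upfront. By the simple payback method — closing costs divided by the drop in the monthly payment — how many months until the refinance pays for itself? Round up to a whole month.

Current payment = 391,000 × 6.22%/12 / (1 − (1+0.0051833)^−84) = $5,753.27.
Refinanced payment = 308,548.92 × 0.0044542 / (1 − (1+0.0044542)^−84) = $4,411.20.
Monthly savings = $5,753.27 − $4,411.20 = $1,342.07.
Break-even = $5,000.00 / $1,342.07 = 3.73 → 4 months.

4 months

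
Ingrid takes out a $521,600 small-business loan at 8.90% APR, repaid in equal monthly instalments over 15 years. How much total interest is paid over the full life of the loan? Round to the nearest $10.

At 8.90% the monthly rate is 0.0074167, so the payment is 521,600 × 0.0074167 / (1 − 1.0074167^−180) = $5,259.43.
Total paid = 180 × $5,259.43 = $946,697.40; interest = $946,697.40 − $521,600 = $425,097.40.

$425,100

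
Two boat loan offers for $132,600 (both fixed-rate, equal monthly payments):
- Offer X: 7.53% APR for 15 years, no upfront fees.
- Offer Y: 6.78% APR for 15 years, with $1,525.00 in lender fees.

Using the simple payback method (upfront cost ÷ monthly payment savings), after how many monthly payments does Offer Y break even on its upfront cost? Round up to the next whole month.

Offer X: at 7.53% the monthly rate is 0.0062750, so the payment is 132,600 × 0.0062750 / (1 − 1.0062750^−180) = $1,231.48.
Offer Y: monthly rate = 6.78%/12 = 0.0056500; payment = 132,600 × 0.0056500 / (1 − (1+0.0056500)^−180) = $1,175.60.
Monthly savings = $1,231.48 − $1,175.60 = $55.88.
Break-even = $1,525.00 / $55.88 = 27.29 → 28 months.

28 months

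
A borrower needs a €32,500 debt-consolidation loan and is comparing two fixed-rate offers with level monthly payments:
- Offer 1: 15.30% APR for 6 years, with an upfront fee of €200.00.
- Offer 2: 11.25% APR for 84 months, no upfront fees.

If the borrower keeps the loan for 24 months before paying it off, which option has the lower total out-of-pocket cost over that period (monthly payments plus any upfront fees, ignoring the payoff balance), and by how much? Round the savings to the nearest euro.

Offer 1: at 15.30% the monthly rate is 0.0127500, so the payment is 32,500 × 0.0127500 / (1 − 1.0127500^−72) = €692.52.
Offer 2: at 11.25% the monthly rate is 0.0093750, so the payment is 32,500 × 0.0093750 / (1 − 1.0093750^−84) = €560.76.
Over 24 months: Offer 1 costs 24 × €692.52 + €200.00 = €16,820.48; Offer 2 costs 24 × €560.76 = €13,458.24.
Offer 2 is cheaper by €16,820.48 − €13,458.24 = €3,362.24.

Offer 2 by €3,362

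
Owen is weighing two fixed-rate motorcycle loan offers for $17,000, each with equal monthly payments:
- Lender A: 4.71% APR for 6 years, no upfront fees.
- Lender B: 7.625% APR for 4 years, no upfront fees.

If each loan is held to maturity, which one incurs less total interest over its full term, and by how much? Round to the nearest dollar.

Lender A: monthly rate = 4.71%/12 = 0.0039250; payment = 17,000 × 0.0039250 / (1 − (1+0.0039250)^−72) = $271.50.
Total interest on Lender A = 72 × $271.50 − $17,000 = $2,548.00.
Lender B: at 7.625% the monthly rate is 0.0063542, so the payment is 17,000 × 0.0063542 / (1 − 1.0063542^−48) = $412.03.
Total interest on Lender B = 48 × $412.03 − $17,000 = $2,777.44.
Lender A is lower by $229.44.

Lender A by $229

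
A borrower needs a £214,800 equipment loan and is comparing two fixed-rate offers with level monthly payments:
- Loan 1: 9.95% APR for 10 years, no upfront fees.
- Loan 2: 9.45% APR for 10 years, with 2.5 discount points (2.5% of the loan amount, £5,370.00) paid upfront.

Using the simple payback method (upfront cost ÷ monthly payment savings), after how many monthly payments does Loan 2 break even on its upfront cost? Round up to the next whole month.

Loan 1: monthly rate = 9.95%/12 = 0.0082917; payment = 214,800 × 0.0082917 / (1 − (1+0.0082917)^−120) = £2,832.65.
Loan 2: at 9.45% the monthly rate is 0.0078750, so the payment is 214,800 × 0.0078750 / (1 − 1.0078750^−120) = £2,773.58.
Monthly savings = £2,832.65 − £2,773.58 = £59.07.
Break-even = £5,370.00 / £59.07 = 90.91 → 91 months.

91 months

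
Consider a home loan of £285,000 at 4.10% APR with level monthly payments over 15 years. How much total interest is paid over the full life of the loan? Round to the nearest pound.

£97,036

At 4.10% the monthly rate is 0.0034167, so the payment is 285,000 × 0.0034167 / (1 − 1.0034167^−180) = £2,122.42.
Total paid = 180 × £2,122.42 = £382,035.60; interest = £382,035.60 − £285,000 = £97,035.60.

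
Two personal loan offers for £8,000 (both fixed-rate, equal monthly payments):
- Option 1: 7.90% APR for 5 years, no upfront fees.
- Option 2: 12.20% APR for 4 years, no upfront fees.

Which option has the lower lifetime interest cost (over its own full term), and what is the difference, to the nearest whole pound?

Option 1: at 7.90% the monthly rate is 0.0065833, so the payment is 8,000 × 0.0065833 / (1 − 1.0065833^−60) = £161.83.
Total interest on Option 1 = 60 × £161.83 − £8,000 = £1,709.80.
Option 2: at 12.20% the monthly rate is 0.0101667, so the payment is 8,000 × 0.0101667 / (1 − 1.0101667^−48) = £211.46.
Total interest on Option 2 = 48 × £211.46 − £8,000 = £2,150.08.
Option 1 is lower by £440.28.

Option 1 by £440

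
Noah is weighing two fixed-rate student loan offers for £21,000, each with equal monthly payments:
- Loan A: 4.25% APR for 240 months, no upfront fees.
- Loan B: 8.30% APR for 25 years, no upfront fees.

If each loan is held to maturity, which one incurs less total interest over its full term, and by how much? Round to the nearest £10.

Loan A by £18,670

Loan A: at 4.25% the monthly rate is 0.0035417, so the payment is 21,000 × 0.0035417 / (1 − 1.0035417^−240) = £130.04.
Total interest on Loan A = 240 × £130.04 − £21,000 = £10,209.60.
Loan B: at 8.30% the monthly rate is 0.0069167, so the payment is 21,000 × 0.0069167 / (1 − 1.0069167^−300) = £166.28.
Total interest on Loan B = 300 × £166.28 − £21,000 = £28,884.00.
Loan A is lower by £18,674.40.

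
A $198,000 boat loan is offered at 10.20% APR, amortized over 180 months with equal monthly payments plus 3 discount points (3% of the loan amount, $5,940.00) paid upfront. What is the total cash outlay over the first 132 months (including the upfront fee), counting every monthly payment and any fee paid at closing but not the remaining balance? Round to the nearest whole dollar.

At 10.20% the monthly rate is 0.0085000, so the payment is 198,000 × 0.0085000 / (1 − 1.0085000^−180) = $2,152.01.
Total outlay = 132 × $2,152.01 + $5,940.00 = $290,005.32.

$290,005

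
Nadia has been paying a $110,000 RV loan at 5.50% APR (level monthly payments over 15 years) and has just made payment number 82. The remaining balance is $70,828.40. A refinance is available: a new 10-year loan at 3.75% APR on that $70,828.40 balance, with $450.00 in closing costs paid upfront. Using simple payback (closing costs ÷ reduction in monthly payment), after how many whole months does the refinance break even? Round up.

3 months

Current payment = 110,000 × 5.5%/12 / (1 − (1+0.0045833)^−180) = $898.79.
Refinanced payment = 70,828.40 × 0.0031250 / (1 − (1+0.0031250)^−120) = $708.72.
Monthly savings = $898.79 − $708.72 = $190.07.
Break-even = $450.00 / $190.07 = 2.37 → 3 months.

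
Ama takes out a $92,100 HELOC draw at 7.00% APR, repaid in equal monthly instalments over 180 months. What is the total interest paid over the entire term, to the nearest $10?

$56,910

At 7.00% the monthly rate is 0.0058333, so the payment is 92,100 × 0.0058333 / (1 − 1.0058333^−180) = $827.82.
Total paid = 180 × $827.82 = $149,007.60; interest = $149,007.60 − $92,100 = $56,907.60.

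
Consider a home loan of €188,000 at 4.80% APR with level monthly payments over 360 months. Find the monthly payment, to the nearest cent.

€986.37

At 4.80% the monthly rate is 0.0040000, so the payment is 188,000 × 0.0040000 / (1 − 1.0040000^−360) = €986.37.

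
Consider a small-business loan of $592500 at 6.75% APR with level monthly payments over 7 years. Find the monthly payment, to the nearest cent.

At 6.75% the monthly rate is 0.0056250, so the payment is 592,500 × 0.0056250 / (1 − 1.0056250^−84) = $8,870.18.

$8,870.18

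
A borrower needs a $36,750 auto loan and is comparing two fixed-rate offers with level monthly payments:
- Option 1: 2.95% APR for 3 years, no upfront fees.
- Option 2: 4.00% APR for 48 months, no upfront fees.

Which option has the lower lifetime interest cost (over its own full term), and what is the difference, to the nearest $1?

Option 1 by $1,384

Option 1: at 2.95% the monthly rate is 0.0024583, so the payment is 36,750 × 0.0024583 / (1 − 1.0024583^−36) = $1,067.92.
Total interest on Option 1 = 36 × $1,067.92 − $36,750 = $1,695.12.
Option 2: monthly rate = 4%/12 = 0.0033333; payment = 36,750 × 0.0033333 / (1 − (1+0.0033333)^−48) = $829.78.
Total interest on Option 2 = 48 × $829.78 − $36,750 = $3,079.44.
Option 1 is lower by $1,384.32.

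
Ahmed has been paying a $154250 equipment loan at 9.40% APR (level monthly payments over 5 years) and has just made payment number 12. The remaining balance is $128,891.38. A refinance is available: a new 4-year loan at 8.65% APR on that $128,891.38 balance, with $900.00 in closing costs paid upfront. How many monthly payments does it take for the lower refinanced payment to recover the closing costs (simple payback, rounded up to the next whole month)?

20 months

Current payment = 154,250 × 9.4%/12 / (1 − (1+0.0078333)^−60) = $3,232.00.
Refinanced payment = 128,891.38 × 0.0072083 / (1 − (1+0.0072083)^−48) = $3,186.09.
Monthly savings = $3,232.00 − $3,186.09 = $45.91.
Break-even = $900.00 / $45.91 = 19.60 → 20 months.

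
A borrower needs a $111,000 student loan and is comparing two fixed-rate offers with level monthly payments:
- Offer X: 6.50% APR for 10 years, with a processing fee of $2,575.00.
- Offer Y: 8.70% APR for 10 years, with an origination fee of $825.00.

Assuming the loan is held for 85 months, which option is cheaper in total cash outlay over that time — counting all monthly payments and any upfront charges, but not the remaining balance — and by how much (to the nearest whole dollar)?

Offer X by $9,110

Offer X: monthly rate = 6.5%/12 = 0.0054167; payment = 111,000 × 0.0054167 / (1 − (1+0.0054167)^−120) = $1,260.38.
Offer Y: at 8.70% the monthly rate is 0.0072500, so the payment is 111,000 × 0.0072500 / (1 − 1.0072500^−120) = $1,388.14.
Over 85 months: Offer X costs 85 × $1,260.38 + $2,575.00 = $109,707.30; Offer Y costs 85 × $1,388.14 + $825.00 = $118,816.90.
Offer X is cheaper by $118,816.90 − $109,707.30 = $9,109.60.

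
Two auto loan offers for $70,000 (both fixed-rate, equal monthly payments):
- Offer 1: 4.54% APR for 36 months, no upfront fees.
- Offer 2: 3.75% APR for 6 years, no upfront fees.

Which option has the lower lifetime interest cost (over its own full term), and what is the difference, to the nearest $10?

Offer 1: at 4.54% the monthly rate is 0.0037833, so the payment is 70,000 × 0.0037833 / (1 − 1.0037833^−36) = $2,083.54.
Total interest on Offer 1 = 36 × $2,083.54 − $70,000 = $5,007.44.
Offer 2: at 3.75% the monthly rate is 0.0031250, so the payment is 70,000 × 0.0031250 / (1 − 1.0031250^−72) = $1,087.21.
Total interest on Offer 2 = 72 × $1,087.21 − $70,000 = $8,279.12.
Offer 1 is lower by $3,271.68.

Offer 1 by $3,270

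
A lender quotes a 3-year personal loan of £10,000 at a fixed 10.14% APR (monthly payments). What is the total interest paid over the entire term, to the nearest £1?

£1,640

At 10.14% the monthly rate is 0.0084500, so the payment is 10,000 × 0.0084500 / (1 − 1.0084500^−36) = £323.33.
Total paid = 36 × £323.33 = £11,639.88; interest = £11,639.88 − £10,000 = £1,639.88.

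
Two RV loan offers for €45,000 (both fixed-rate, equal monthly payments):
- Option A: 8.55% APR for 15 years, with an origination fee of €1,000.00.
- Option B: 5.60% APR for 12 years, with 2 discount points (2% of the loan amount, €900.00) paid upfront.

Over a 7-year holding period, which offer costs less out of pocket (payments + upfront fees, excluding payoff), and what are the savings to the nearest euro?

Option A: monthly rate = 8.55%/12 = 0.0071250; payment = 45,000 × 0.0071250 / (1 − (1+0.0071250)^−180) = €444.45.
Option B: at 5.60% the monthly rate is 0.0046667, so the payment is 45,000 × 0.0046667 / (1 − 1.0046667^−144) = €429.87.
Over 84 months: Option A costs 84 × €444.45 + €1,000.00 = €38,333.80; Option B costs 84 × €429.87 + €900.00 = €37,009.08.
Option B is cheaper by €38,333.80 − €37,009.08 = €1,324.72.

Option B by €1,325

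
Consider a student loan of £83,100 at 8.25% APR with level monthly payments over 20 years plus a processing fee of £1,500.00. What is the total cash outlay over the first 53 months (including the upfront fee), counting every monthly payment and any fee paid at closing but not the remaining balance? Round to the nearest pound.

£39,028

Monthly rate = 8.25%/12 = 0.0068750; payment = 83,100 × 0.0068750 / (1 − (1+0.0068750)^−240) = £708.07.
Total outlay = 53 × £708.07 + £1,500.00 = £39,027.71.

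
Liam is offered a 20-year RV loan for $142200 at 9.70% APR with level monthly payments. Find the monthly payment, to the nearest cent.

$1,344.12

At 9.70% the monthly rate is 0.0080833, so the payment is 142,200 × 0.0080833 / (1 − 1.0080833^−240) = $1,344.12.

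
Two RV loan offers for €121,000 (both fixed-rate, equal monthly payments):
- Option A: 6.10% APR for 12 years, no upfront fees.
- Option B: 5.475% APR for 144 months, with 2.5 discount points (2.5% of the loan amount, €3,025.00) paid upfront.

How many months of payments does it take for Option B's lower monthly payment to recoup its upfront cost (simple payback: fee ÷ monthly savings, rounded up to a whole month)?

78 months

Option A: monthly rate = 6.1%/12 = 0.0050833; payment = 121,000 × 0.0050833 / (1 − (1+0.0050833)^−144) = €1,187.05.
Option B: monthly rate = 5.475%/12 = 0.0045625; payment = 121,000 × 0.0045625 / (1 − (1+0.0045625)^−144) = €1,148.17.
Monthly savings = €1,187.05 − €1,148.17 = €38.88.
Break-even = €3,025.00 / €38.88 = 77.80 → 78 months.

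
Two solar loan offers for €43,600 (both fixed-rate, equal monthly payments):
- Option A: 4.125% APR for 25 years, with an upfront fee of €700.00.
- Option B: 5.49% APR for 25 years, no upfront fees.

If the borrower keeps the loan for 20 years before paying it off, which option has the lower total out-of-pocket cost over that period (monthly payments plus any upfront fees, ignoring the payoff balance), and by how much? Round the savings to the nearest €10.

Option A: monthly rate = 4.125%/12 = 0.0034375; payment = 43,600 × 0.0034375 / (1 − (1+0.0034375)^−300) = €233.16.
Option B: at 5.49% the monthly rate is 0.0045750, so the payment is 43,600 × 0.0045750 / (1 − 1.0045750^−300) = €267.48.
Over 240 months: Option A costs 240 × €233.16 + €700.00 = €56,658.40; Option B costs 240 × €267.48 = €64,195.20.
Option A is cheaper by €64,195.20 − €56,658.40 = €7,536.80.

Option A by €7,540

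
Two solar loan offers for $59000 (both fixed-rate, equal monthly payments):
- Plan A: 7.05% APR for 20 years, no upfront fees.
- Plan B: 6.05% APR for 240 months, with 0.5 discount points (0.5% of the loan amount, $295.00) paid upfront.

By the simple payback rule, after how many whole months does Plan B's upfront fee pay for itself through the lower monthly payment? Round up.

9 months

Plan A: monthly rate = 7.05%/12 = 0.0058750; payment = 59,000 × 0.0058750 / (1 − (1+0.0058750)^−240) = $459.20.
Plan B: monthly rate = 6.05%/12 = 0.0050417; payment = 59,000 × 0.0050417 / (1 − (1+0.0050417)^−240) = $424.40.
Monthly savings = $459.20 − $424.40 = $34.80.
Break-even = $295.00 / $34.80 = 8.48 → 9 months.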